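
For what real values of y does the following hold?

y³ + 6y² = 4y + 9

Rearrange: y³ + 6y² - 4y - 9 = 0.
Possible rational roots are divisors of -9. Testing y = -1 gives 0, so (y + 1) is a factor.
Divide: y³ + 6y² - 4y - 9 = (y + 1)(y² + 5y - 9).
Apply the quadratic formula to y² + 5y - 9 = 0: y = (-5 ± √61)/2, i.e. y ≈ 1.4051 or y ≈ -6.4051.

y = -6.4051 or y = -1 or y = 1.4051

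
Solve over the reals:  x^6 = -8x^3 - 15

Let u = x^3. The equation becomes u^2 + 8u + 15 = 0.
Factor: (u + 3)(u + 5) = 0, so u = -3 or u = -5.
x^3 = -3 gives x = -(3)^(1/3) ~= -1.4422.
x^3 = -5 gives x = -(5)^(1/3) ~= -1.71.

x = -1.71 or x = -1.4422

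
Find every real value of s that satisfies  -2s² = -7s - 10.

Rearrange to standard form: -2s² + 7s + 10 = 0.
Discriminant: (7)² − 4·(-2)·10 = 129.
Quadratic formula: s = (-7 ± √129) / (-4).
So s = 7/4 - √(129)/4 ≈ -1.0895 or s = 7/4 + √(129)/4 ≈ 4.5895.

s = -1.0895 or s = 4.5895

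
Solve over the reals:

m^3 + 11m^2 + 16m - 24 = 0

Possible rational roots are divisors of -24. Testing m = -3 gives 0, so (m + 3) is a factor.
Divide: m^3 + 11m^2 + 16m - 24 = (m + 3)(m^2 + 8m - 8).
Apply the quadratic formula to m^2 + 8m - 8 = 0: m = (-8 +/- sqrt(96))/2, i.e. m ~= 0.899 or m ~= -8.899.

m = -8.899 or m = -3 or m = 0.899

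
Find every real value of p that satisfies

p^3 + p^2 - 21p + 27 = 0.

Possible rational roots are divisors of 27. Testing p = 3 gives 0, so (p - 3) is a factor.
Divide: p^3 + p^2 - 21p + 27 = (p - 3)(p^2 + 4p - 9).
Apply the quadratic formula to p^2 + 4p - 9 = 0: p = (-4 +/- sqrt(52))/2, i.e. p ~= 1.6056 or p ~= -5.6056.

p = -5.6056 or p = 1.6056 or p = 3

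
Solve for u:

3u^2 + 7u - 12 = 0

Discriminant: (7)^2 - 4*3*(-12) = 193.
Quadratic formula: u = (-7 +/- sqrt(193)) / 6.
So u = -7/6 + sqrt(193)/6 ~= 1.1487 or u = -sqrt(193)/6 - 7/6 ~= -3.4821.

u = -3.4821 or u = 1.1487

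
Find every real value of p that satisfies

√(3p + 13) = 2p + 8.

p = -3

Square both sides: 3p + 13 = (2p + 8)².
Expand and rearrange: 4p² + 29p + 51 = 0.
Solving gives p = -3 or p = -4.25.
Check each candidate in the original equation:
  p = -3: √(4) = 2, while 2p + 8 = 2 — valid.
  p = -4.25: √(0.25) = 0.5, while 2p + 8 = -0.5 — extraneous.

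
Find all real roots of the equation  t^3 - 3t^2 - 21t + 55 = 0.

t = -4.4641 or t = 2.4641 or t = 5

Possible rational roots are divisors of 55. Testing t = 5 gives 0, so (t - 5) is a factor.
Divide: t^3 - 3t^2 - 21t + 55 = (t - 5)(t^2 + 2t - 11).
Apply the quadratic formula to t^2 + 2t - 11 = 0: t = (-2 +/- sqrt(48))/2, i.e. t ~= 2.4641 or t ~= -4.4641.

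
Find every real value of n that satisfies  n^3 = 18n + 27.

Rearrange: n^3 - 18n - 27 = 0.
Possible rational roots are divisors of -27. Testing n = -3 gives 0, so (n + 3) is a factor.
Divide: n^3 - 18n - 27 = (n + 3)(n^2 - 3n - 9).
Apply the quadratic formula to n^2 - 3n - 9 = 0: n = (3 +/- sqrt(45))/2, i.e. n ~= 4.8541 or n ~= -1.8541.

n = -3 or n = -1.8541 or n = 4.8541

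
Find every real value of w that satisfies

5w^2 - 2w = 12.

w = -1.362 or w = 1.762

Rearrange to standard form: 5w^2 - 2w - 12 = 0.
Discriminant: (-2)^2 - 4*5*(-12) = 244.
Quadratic formula: w = (2 +/- sqrt(244)) / 10.
So w = 1/5 + sqrt(61)/5 ~= 1.762 or w = 1/5 - sqrt(61)/5 ~= -1.362.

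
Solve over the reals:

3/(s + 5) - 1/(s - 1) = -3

Multiply both sides by (s + 5)(s - 1):
3(s - 1) - (s + 5) = -3(s + 5)(s - 1).
Expand and collect terms: -3s^2 - 14s + 23 = 0.
By the quadratic formula, s = (14 +/- sqrt(472)) / -6, so s ~= -5.9543 or s ~= 1.2876.
Neither value makes a denominator zero (s != -5, s != 1), so both are valid.

s = -5.9543 or s = 1.2876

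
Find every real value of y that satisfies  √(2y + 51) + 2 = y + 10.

Isolate the radical: √(2y + 51) = y + 8.
Square both sides: 2y + 51 = (y + 8)².
Expand and rearrange: y² + 14y + 13 = 0.
Solving gives y = -1 or y = -13.
Check each candidate in the original equation:
  y = -1: √(49) = 7, while y + 8 = 7 — valid.
  y = -13: √(25) = 5, while y + 8 = -5 — extraneous.

y = -1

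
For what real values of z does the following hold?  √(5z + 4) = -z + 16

Square both sides: 5z + 4 = (-z + 16)².
Expand and rearrange: z² - 37z + 252 = 0.
Solving gives z = 28 or z = 9.
Check each candidate in the original equation:
  z = 28: √(144) = 12, while -z + 16 = -12 — extraneous.
  z = 9: √(49) = 7, while -z + 16 = 7 — valid.

z = 9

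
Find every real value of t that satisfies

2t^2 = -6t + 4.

t = -3.5616 or t = 0.5616

Rearrange to standard form: 2t^2 + 6t - 4 = 0.
Discriminant: (6)^2 - 4*2*(-4) = 68.
Quadratic formula: t = (-6 +/- sqrt(68)) / 4.
So t = -3/2 + sqrt(17)/2 ~= 0.5616 or t = -sqrt(17)/2 - 3/2 ~= -3.5616.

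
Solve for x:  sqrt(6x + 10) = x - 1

x = 9

Square both sides: 6x + 10 = (x - 1)^2.
Expand and rearrange: x^2 - 8x - 9 = 0.
Solving gives x = 9 or x = -1.
Check each candidate in the original equation:
  x = 9: sqrt(64) = 8, while x - 1 = 8 — valid.
  x = -1: sqrt(4) = 2, while x - 1 = -2 — extraneous.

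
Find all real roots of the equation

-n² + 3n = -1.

Rearrange to standard form: -n² + 3n + 1 = 0.
Discriminant: (3)² − 4·(-1)·1 = 13.
Quadratic formula: n = (-3 ± √13) / (-2).
So n = 3/2 - √(13)/2 ≈ -0.3028 or n = 3/2 + √(13)/2 ≈ 3.3028.

n = -0.3028 or n = 3.3028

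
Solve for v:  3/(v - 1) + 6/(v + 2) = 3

v = -0.7321 or v = 2.7321

Multiply both sides by (v - 1)(v + 2):
3(v + 2) + 6(v - 1) = 3(v - 1)(v + 2).
Expand and collect terms: 3v² - 6v - 6 = 0.
By the quadratic formula, v = (6 ± √108) / 6, so v ≈ 2.7321 or v ≈ -0.7321.
Neither value makes a denominator zero (v ≠ 1, v ≠ -2), so both are valid.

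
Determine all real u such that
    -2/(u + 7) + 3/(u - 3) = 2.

Multiply both sides by (u + 7)(u - 3):
-2(u - 3) + 3(u + 7) = 2(u + 7)(u - 3).
Expand and collect terms: 2u^2 + 7u - 69 = 0.
By the quadratic formula, u = (-7 +/- sqrt(601)) / 4, so u ~= 4.3788 or u ~= -7.8788.
Neither value makes a denominator zero (u != -7, u != 3), so both are valid.

u = -7.8788 or u = 4.3788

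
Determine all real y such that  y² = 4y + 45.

y = -5 or y = 9

Bring every term to one side: y² - 4y - 45 = 0.
Factor: (y - 9)(y + 5) = 0.
So y = 9 or y = -5.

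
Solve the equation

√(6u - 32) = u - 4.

Square both sides: 6u - 32 = (u - 4)².
Expand and rearrange: u² - 14u + 48 = 0.
Solving gives u = 8 or u = 6.
Check each candidate in the original equation:
  u = 8: √(16) = 4, while u - 4 = 4 — valid.
  u = 6: √(4) = 2, while u - 4 = 2 — valid.

u = 6 or u = 8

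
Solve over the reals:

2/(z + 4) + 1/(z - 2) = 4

Multiply both sides by (z + 4)(z - 2):
2(z - 2) + (z + 4) = 4(z + 4)(z - 2).
Expand and collect terms: 4z^2 + 5z - 32 = 0.
By the quadratic formula, z = (-5 +/- sqrt(537)) / 8, so z ~= 2.2717 or z ~= -3.5217.
Neither value makes a denominator zero (z != -4, z != 2), so both are valid.

z = -3.5217 or z = 2.2717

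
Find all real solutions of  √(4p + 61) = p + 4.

p = 5

Square both sides: 4p + 61 = (p + 4)².
Expand and rearrange: p² + 4p - 45 = 0.
Solving gives p = 5 or p = -9.
Check each candidate in the original equation:
  p = 5: √(81) = 9, while p + 4 = 9 — valid.
  p = -9: √(25) = 5, while p + 4 = -5 — extraneous.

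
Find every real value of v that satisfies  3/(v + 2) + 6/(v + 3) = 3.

v = -2.4142 or v = 0.4142

Multiply both sides by (v + 2)(v + 3):
3(v + 3) + 6(v + 2) = 3(v + 2)(v + 3).
Expand and collect terms: 3v² + 6v - 3 = 0.
By the quadratic formula, v = (-6 ± √72) / 6, so v ≈ 0.4142 or v ≈ -2.4142.
Neither value makes a denominator zero (v ≠ -2, v ≠ -3), so both are valid.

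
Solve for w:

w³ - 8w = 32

Rearrange: w³ - 8w - 32 = 0.
Possible rational roots are divisors of -32. Testing w = 4 gives 0, so (w - 4) is a factor.
Divide: w³ - 8w - 32 = (w - 4)(w² + 4w + 8).
The quadratic w² + 4w + 8 has discriminant -16 < 0, so no further real roots.

w = 4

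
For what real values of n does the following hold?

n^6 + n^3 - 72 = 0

Let u = n^3. The equation becomes u^2 + u - 72 = 0.
Factor: (u + 9)(u - 8) = 0, so u = -9 or u = 8.
n^3 = -9 gives n = -(9)^(1/3) ~= -2.0801.
n^3 = 8 gives n = 2.

n = -2.0801 or n = 2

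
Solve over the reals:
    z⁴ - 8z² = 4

z = -2.9107 or z = 2.9107

Let u = z². The equation becomes u² - 8u - 4 = 0.
By the quadratic formula, u = 4 + 2·√(5) or u = 4 - 2·√(5).
z² = 4 + 2·√(5) gives z = ±√(4 + 2·√(5)) ≈ ±2.9107.
z² = 4 - 2·√(5) < 0 has no real solution.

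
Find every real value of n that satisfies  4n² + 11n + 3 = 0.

Discriminant: (11)² − 4·4·3 = 73.
Quadratic formula: n = (-11 ± √73) / 8.
So n = -11/8 + √(73)/8 ≈ -0.307 or n = -11/8 - √(73)/8 ≈ -2.443.

n = -2.443 or n = -0.307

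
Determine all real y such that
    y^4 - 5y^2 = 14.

y = -2.6458 or y = 2.6458

Let u = y^2. The equation becomes u^2 - 5u - 14 = 0.
Factor: (u - 7)(u + 2) = 0, so u = 7 or u = -2.
y^2 = 7 gives y = +/-sqrt(7) ~= +/-2.6458.
y^2 = -2 < 0 has no real solution.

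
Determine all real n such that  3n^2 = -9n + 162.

Bring every term to one side: 3n^2 + 9n - 162 = 0.
Factor: 3(n + 9)(n - 6) = 0.
So n = -9 or n = 6.

n = -9 or n = 6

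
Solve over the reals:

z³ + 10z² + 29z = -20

Rearrange: z³ + 10z² + 29z + 20 = 0.
Possible rational roots are divisors of 20. Testing z = -5 gives 0, so (z + 5) is a factor.
Divide: z³ + 10z² + 29z + 20 = (z + 5)(z² + 5z + 4).
Factor the quadratic: z = -1 or z = -4.

z = -5 or z = -4 or z = -1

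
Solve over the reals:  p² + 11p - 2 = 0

Discriminant: (11)² − 4·1·(-2) = 129.
Quadratic formula: p = (-11 ± √129) / 2.
So p = -11/2 + √(129)/2 ≈ 0.1789 or p = -√(129)/2 - 11/2 ≈ -11.1789.

p = -11.1789 or p = 0.1789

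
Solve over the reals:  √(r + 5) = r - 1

r = 4

Square both sides: r + 5 = (r - 1)².
Expand and rearrange: r² - 3r - 4 = 0.
Solving gives r = 4 or r = -1.
Check each candidate in the original equation:
  r = 4: √(9) = 3, while r - 1 = 3 — valid.
  r = -1: √(4) = 2, while r - 1 = -2 — extraneous.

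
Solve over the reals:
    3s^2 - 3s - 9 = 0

s = -1.3028 or s = 2.3028

Discriminant: (-3)^2 - 4*3*(-9) = 117.
Quadratic formula: s = (3 +/- sqrt(117)) / 6.
So s = 1/2 + sqrt(13)/2 ~= 2.3028 or s = 1/2 - sqrt(13)/2 ~= -1.3028.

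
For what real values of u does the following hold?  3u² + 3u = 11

Rearrange to standard form: 3u² + 3u - 11 = 0.
Discriminant: (3)² − 4·3·(-11) = 141.
Quadratic formula: u = (-3 ± √141) / 6.
So u = -1/2 + √(141)/6 ≈ 1.4791 or u = -√(141)/6 - 1/2 ≈ -2.4791.

u = -2.4791 or u = 1.4791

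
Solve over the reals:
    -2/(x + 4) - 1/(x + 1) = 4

x = -4.538 or x = -1.212

Multiply both sides by (x + 4)(x + 1):
-2(x + 1) - (x + 4) = 4(x + 4)(x + 1).
Expand and collect terms: 4x^2 + 23x + 22 = 0.
By the quadratic formula, x = (-23 +/- sqrt(177)) / 8, so x ~= -1.212 or x ~= -4.538.
Neither value makes a denominator zero (x != -4, x != -1), so both are valid.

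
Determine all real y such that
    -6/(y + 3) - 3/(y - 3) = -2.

y = -0.8423 or y = 5.3423

Multiply both sides by (y + 3)(y - 3):
-6(y - 3) - 3(y + 3) = -2(y + 3)(y - 3).
Expand and collect terms: -2y² + 9y + 9 = 0.
By the quadratic formula, y = (-9 ± √153) / -4, so y ≈ -0.8423 or y ≈ 5.3423.
Neither value makes a denominator zero (y ≠ -3, y ≠ 3), so both are valid.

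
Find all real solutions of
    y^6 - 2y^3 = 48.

y = -1.8171 or y = 2

Let u = y^3. The equation becomes u^2 - 2u - 48 = 0.
Factor: (u + 6)(u - 8) = 0, so u = -6 or u = 8.
y^3 = -6 gives y = -(6)^(1/3) ~= -1.8171.
y^3 = 8 gives y = 2.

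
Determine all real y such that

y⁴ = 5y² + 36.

y = -3 or y = 3

Let u = y². The equation becomes u² - 5u - 36 = 0.
Factor: (u + 4)(u - 9) = 0, so u = -4 or u = 9.
y² = -4 < 0 has no real solution.
y² = 9 gives y = ±3.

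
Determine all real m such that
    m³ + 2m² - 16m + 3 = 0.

Possible rational roots are divisors of 3. Testing m = 3 gives 0, so (m - 3) is a factor.
Divide: m³ + 2m² - 16m + 3 = (m - 3)(m² + 5m - 1).
Apply the quadratic formula to m² + 5m - 1 = 0: m = (-5 ± √29)/2, i.e. m ≈ 0.1926 or m ≈ -5.1926.

m = -5.1926 or m = 0.1926 or m = 3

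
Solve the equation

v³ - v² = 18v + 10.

Rearrange: v³ - v² - 18v - 10 = 0.
Possible rational roots are divisors of -10. Testing v = 5 gives 0, so (v - 5) is a factor.
Divide: v³ - v² - 18v - 10 = (v - 5)(v² + 4v + 2).
Apply the quadratic formula to v² + 4v + 2 = 0: v = (-4 ± √8)/2, i.e. v ≈ -0.5858 or v ≈ -3.4142.

v = -3.4142 or v = -0.5858 or v = 5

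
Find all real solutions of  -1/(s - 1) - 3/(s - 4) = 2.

Multiply both sides by (s - 1)(s - 4):
-(s - 4) - 3(s - 1) = 2(s - 1)(s - 4).
Expand and collect terms: 2s² - 6s + 1 = 0.
By the quadratic formula, s = (6 ± √28) / 4, so s ≈ 2.8229 or s ≈ 0.1771.
Neither value makes a denominator zero (s ≠ 1, s ≠ 4), so both are valid.

s = 0.1771 or s = 2.8229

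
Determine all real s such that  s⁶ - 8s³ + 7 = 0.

Let u = s³. The equation becomes u² - 8u + 7 = 0.
Factor: (u - 1)(u - 7) = 0, so u = 1 or u = 7.
s³ = 1 gives s = 1.
s³ = 7 gives s = ∛(7) ≈ 1.9129.

s = 1 or s = 1.9129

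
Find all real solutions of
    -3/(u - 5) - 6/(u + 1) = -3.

u = 0.6277 or u = 6.3723

Multiply both sides by (u - 5)(u + 1):
-3(u + 1) - 6(u - 5) = -3(u - 5)(u + 1).
Expand and collect terms: -3u² + 21u - 12 = 0.
By the quadratic formula, u = (-21 ± √297) / -6, so u ≈ 0.6277 or u ≈ 6.3723.
Neither value makes a denominator zero (u ≠ 5, u ≠ -1), so both are valid.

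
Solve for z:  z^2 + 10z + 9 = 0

z = -9 or z = -1

Factor: (z + 1)(z + 9) = 0.
So z = -1 or z = -9.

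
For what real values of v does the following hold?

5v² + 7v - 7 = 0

Discriminant: (7)² − 4·5·(-7) = 189.
Quadratic formula: v = (-7 ± √189) / 10.
So v = -7/10 + 3·√(21)/10 ≈ 0.6748 or v = -3·√(21)/10 - 7/10 ≈ -2.0748.

v = -2.0748 or v = 0.6748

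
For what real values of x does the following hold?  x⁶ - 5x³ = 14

Let u = x³. The equation becomes u² - 5u - 14 = 0.
Factor: (u + 2)(u - 7) = 0, so u = -2 or u = 7.
x³ = -2 gives x = -∛(2) ≈ -1.2599.
x³ = 7 gives x = ∛(7) ≈ 1.9129.

x = -1.2599 or x = 1.9129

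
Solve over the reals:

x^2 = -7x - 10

Bring every term to one side: x^2 + 7x + 10 = 0.
Factor: (x + 5)(x + 2) = 0.
So x = -5 or x = -2.

x = -5 or x = -2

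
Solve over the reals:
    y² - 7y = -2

Rearrange to standard form: y² - 7y + 2 = 0.
Discriminant: (-7)² − 4·1·2 = 41.
Quadratic formula: y = (7 ± √41) / 2.
So y = √(41)/2 + 7/2 ≈ 6.7016 or y = 7/2 - √(41)/2 ≈ 0.2984.

y = 0.2984 or y = 6.7016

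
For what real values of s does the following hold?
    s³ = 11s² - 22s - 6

Rearrange: s³ - 11s² + 22s + 6 = 0.
Possible rational roots are divisors of 6. Testing s = 3 gives 0, so (s - 3) is a factor.
Divide: s³ - 11s² + 22s + 6 = (s - 3)(s² - 8s - 2).
Apply the quadratic formula to s² - 8s - 2 = 0: s = (8 ± √72)/2, i.e. s ≈ 8.2426 or s ≈ -0.2426.

s = -0.2426 or s = 3 or s = 8.2426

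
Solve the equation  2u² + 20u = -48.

Bring every term to one side: 2u² + 20u + 48 = 0.
Factor: 2(u + 4)(u + 6) = 0.
So u = -4 or u = -6.

u = -6 or u = -4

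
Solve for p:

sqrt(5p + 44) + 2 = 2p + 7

p = 1

Isolate the radical: sqrt(5p + 44) = 2p + 5.
Square both sides: 5p + 44 = (2p + 5)^2.
Expand and rearrange: 4p^2 + 15p - 19 = 0.
Solving gives p = 1 or p = -4.75.
Check each candidate in the original equation:
  p = 1: sqrt(49) = 7, while 2p + 5 = 7 — valid.
  p = -4.75: sqrt(20.25) = 4.5, while 2p + 5 = -4.5 — extraneous.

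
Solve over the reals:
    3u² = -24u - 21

u = -7 or u = -1

Bring every term to one side: 3u² + 24u + 21 = 0.
Factor: 3(u + 7)(u + 1) = 0.
So u = -7 or u = -1.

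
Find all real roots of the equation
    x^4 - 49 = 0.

Let u = x^2. The equation becomes u^2 - 49 = 0.
Factor: (u + 7)(u - 7) = 0, so u = -7 or u = 7.
x^2 = -7 < 0 has no real solution.
x^2 = 7 gives x = +/-sqrt(7) ~= +/-2.6458.

x = -2.6458 or x = 2.6458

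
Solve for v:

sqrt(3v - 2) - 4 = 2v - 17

Isolate the radical: sqrt(3v - 2) = 2v - 13.
Square both sides: 3v - 2 = (2v - 13)^2.
Expand and rearrange: 4v^2 - 55v + 171 = 0.
Solving gives v = 9 or v = 4.75.
Check each candidate in the original equation:
  v = 9: sqrt(25) = 5, while 2v - 13 = 5 — valid.
  v = 4.75: sqrt(12.25) = 3.5, while 2v - 13 = -3.5 — extraneous.

v = 9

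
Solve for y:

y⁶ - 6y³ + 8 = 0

y = 1.2599 or y = 1.5874

Let u = y³. The equation becomes u² - 6u + 8 = 0.
Factor: (u - 2)(u - 4) = 0, so u = 2 or u = 4.
y³ = 2 gives y = ∛(2) ≈ 1.2599.
y³ = 4 gives y = ∛(4) ≈ 1.5874.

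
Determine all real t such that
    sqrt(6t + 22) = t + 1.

t = 7

Square both sides: 6t + 22 = (t + 1)^2.
Expand and rearrange: t^2 - 4t - 21 = 0.
Solving gives t = 7 or t = -3.
Check each candidate in the original equation:
  t = 7: sqrt(64) = 8, while t + 1 = 8 — valid.
  t = -3: sqrt(4) = 2, while t + 1 = -2 — extraneous.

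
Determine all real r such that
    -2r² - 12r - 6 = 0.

r = -5.4495 or r = -0.5505

Discriminant: (-12)² − 4·(-2)·(-6) = 96.
Quadratic formula: r = (12 ± √96) / (-4).
So r = -3 - √(6) ≈ -5.4495 or r = -3 + √(6) ≈ -0.5505.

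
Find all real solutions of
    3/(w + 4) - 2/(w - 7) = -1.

w = -6.6158 or w = 8.6158

Multiply both sides by (w + 4)(w - 7):
3(w - 7) - 2(w + 4) = -(w + 4)(w - 7).
Expand and collect terms: -w² + 2w + 57 = 0.
By the quadratic formula, w = (-2 ± √232) / -2, so w ≈ -6.6158 or w ≈ 8.6158.
Neither value makes a denominator zero (w ≠ -4, w ≠ 7), so both are valid.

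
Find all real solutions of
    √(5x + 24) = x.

Square both sides: 5x + 24 = (x)².
Expand and rearrange: x² - 5x - 24 = 0.
Solving gives x = 8 or x = -3.
Check each candidate in the original equation:
  x = 8: √(64) = 8, while x = 8 — valid.
  x = -3: √(9) = 3, while x = -3 — extraneous.

x = 8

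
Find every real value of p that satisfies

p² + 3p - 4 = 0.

p = -4 or p = 1

Factor: (p + 4)(p - 1) = 0.
So p = -4 or p = 1.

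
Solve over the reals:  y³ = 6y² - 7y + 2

y = 0.4384 or y = 1 or y = 4.5616

Rearrange: y³ - 6y² + 7y - 2 = 0.
Possible rational roots are divisors of -2. Testing y = 1 gives 0, so (y - 1) is a factor.
Divide: y³ - 6y² + 7y - 2 = (y - 1)(y² - 5y + 2).
Apply the quadratic formula to y² - 5y + 2 = 0: y = (5 ± √17)/2, i.e. y ≈ 4.5616 or y ≈ 0.4384.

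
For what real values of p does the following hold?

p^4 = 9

p = -1.7321 or p = 1.7321

Let u = p^2. The equation becomes u^2 - 9 = 0.
Factor: (u + 3)(u - 3) = 0, so u = -3 or u = 3.
p^2 = -3 < 0 has no real solution.
p^2 = 3 gives p = +/-sqrt(3) ~= +/-1.7321.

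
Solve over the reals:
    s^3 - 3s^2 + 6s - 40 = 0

s = 4

Possible rational roots are divisors of -40. Testing s = 4 gives 0, so (s - 4) is a factor.
Divide: s^3 - 3s^2 + 6s - 40 = (s - 4)(s^2 + s + 10).
The quadratic s^2 + s + 10 has discriminant -39 < 0, so no further real roots.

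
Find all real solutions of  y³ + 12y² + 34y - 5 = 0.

y = -7.1401 or y = -5 or y = 0.1401

Possible rational roots are divisors of -5. Testing y = -5 gives 0, so (y + 5) is a factor.
Divide: y³ + 12y² + 34y - 5 = (y + 5)(y² + 7y - 1).
Apply the quadratic formula to y² + 7y - 1 = 0: y = (-7 ± √53)/2, i.e. y ≈ 0.1401 or y ≈ -7.1401.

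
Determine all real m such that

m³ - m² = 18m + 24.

Rearrange: m³ - m² - 18m - 24 = 0.
Possible rational roots are divisors of -24. Testing m = -2 gives 0, so (m + 2) is a factor.
Divide: m³ - m² - 18m - 24 = (m + 2)(m² - 3m - 12).
Apply the quadratic formula to m² - 3m - 12 = 0: m = (3 ± √57)/2, i.e. m ≈ 5.2749 or m ≈ -2.2749.

m = -2.2749 or m = -2 or m = 5.2749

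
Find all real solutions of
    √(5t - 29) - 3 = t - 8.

t = 6 or t = 9

Isolate the radical: √(5t - 29) = t - 5.
Square both sides: 5t - 29 = (t - 5)².
Expand and rearrange: t² - 15t + 54 = 0.
Solving gives t = 9 or t = 6.
Check each candidate in the original equation:
  t = 9: √(16) = 4, while t - 5 = 4 — valid.
  t = 6: √(1) = 1, while t - 5 = 1 — valid.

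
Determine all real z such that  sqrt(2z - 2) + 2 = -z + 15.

z = 9

Isolate the radical: sqrt(2z - 2) = -z + 13.
Square both sides: 2z - 2 = (-z + 13)^2.
Expand and rearrange: z^2 - 28z + 171 = 0.
Solving gives z = 19 or z = 9.
Check each candidate in the original equation:
  z = 19: sqrt(36) = 6, while -z + 13 = -6 — extraneous.
  z = 9: sqrt(16) = 4, while -z + 13 = 4 — valid.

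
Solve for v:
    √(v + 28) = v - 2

v = 8

Square both sides: v + 28 = (v - 2)².
Expand and rearrange: v² - 5v - 24 = 0.
Solving gives v = 8 or v = -3.
Check each candidate in the original equation:
  v = 8: √(36) = 6, while v - 2 = 6 — valid.
  v = -3: √(25) = 5, while v - 2 = -5 — extraneous.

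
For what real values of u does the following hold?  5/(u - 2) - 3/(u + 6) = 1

u = -8 or u = 6

Multiply both sides by (u - 2)(u + 6):
5(u + 6) - 3(u - 2) = (u - 2)(u + 6).
Expand and collect terms: u^2 + 2u - 48 = 0.
Factor or apply the quadratic formula: u = 6 or u = -8.
Neither value makes a denominator zero (u != 2, u != -6), so both are valid.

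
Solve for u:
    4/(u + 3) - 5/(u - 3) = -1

u = -5.5208 or u = 6.5208

Multiply both sides by (u + 3)(u - 3):
4(u - 3) - 5(u + 3) = -(u + 3)(u - 3).
Expand and collect terms: -u^2 + u + 36 = 0.
By the quadratic formula, u = (-1 +/- sqrt(145)) / -2, so u ~= -5.5208 or u ~= 6.5208.
Neither value makes a denominator zero (u != -3, u != 3), so both are valid.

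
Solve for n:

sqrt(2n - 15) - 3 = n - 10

Isolate the radical: sqrt(2n - 15) = n - 7.
Square both sides: 2n - 15 = (n - 7)^2.
Expand and rearrange: n^2 - 16n + 64 = 0.
This gives the repeated root n = 8.
Check in the original equation:
  n = 8: sqrt(1) = 1, while n - 7 = 1 — valid.

n = 8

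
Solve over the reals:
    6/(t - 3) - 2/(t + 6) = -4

t = -5.3912 or t = 1.3912

Multiply both sides by (t - 3)(t + 6):
6(t + 6) - 2(t - 3) = -4(t - 3)(t + 6).
Expand and collect terms: -4t^2 - 16t + 30 = 0.
By the quadratic formula, t = (16 +/- sqrt(736)) / -8, so t ~= -5.3912 or t ~= 1.3912.
Neither value makes a denominator zero (t != 3, t != -6), so both are valid.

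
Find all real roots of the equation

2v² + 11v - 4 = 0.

Discriminant: (11)² − 4·2·(-4) = 153.
Quadratic formula: v = (-11 ± √153) / 4.
So v = -11/4 + 3·√(17)/4 ≈ 0.3423 or v = -3·√(17)/4 - 11/4 ≈ -5.8423.

v = -5.8423 or v = 0.3423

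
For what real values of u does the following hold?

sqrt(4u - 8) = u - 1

Square both sides: 4u - 8 = (u - 1)^2.
Expand and rearrange: u^2 - 6u + 9 = 0.
This gives the repeated root u = 3.
Check in the original equation:
  u = 3: sqrt(4) = 2, while u - 1 = 2 — valid.

u = 3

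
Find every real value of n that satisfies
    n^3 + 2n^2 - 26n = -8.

Rearrange: n^3 + 2n^2 - 26n + 8 = 0.
Possible rational roots are divisors of 8. Testing n = 4 gives 0, so (n - 4) is a factor.
Divide: n^3 + 2n^2 - 26n + 8 = (n - 4)(n^2 + 6n - 2).
Apply the quadratic formula to n^2 + 6n - 2 = 0: n = (-6 +/- sqrt(44))/2, i.e. n ~= 0.3166 or n ~= -6.3166.

n = -6.3166 or n = 0.3166 or n = 4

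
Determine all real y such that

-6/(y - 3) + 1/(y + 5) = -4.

Multiply both sides by (y - 3)(y + 5):
-6(y + 5) + (y - 3) = -4(y - 3)(y + 5).
Expand and collect terms: -4y^2 - 3y + 93 = 0.
By the quadratic formula, y = (3 +/- sqrt(1497)) / -8, so y ~= -5.2114 or y ~= 4.4614.
Neither value makes a denominator zero (y != 3, y != -5), so both are valid.

y = -5.2114 or y = 4.4614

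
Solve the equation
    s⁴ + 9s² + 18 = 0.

Let u = s². The equation becomes u² + 9u + 18 = 0.
Factor: (u + 6)(u + 3) = 0, so u = -6 or u = -3.
s² = -6 < 0 has no real solution.
s² = -3 < 0 has no real solution.

No real solutions.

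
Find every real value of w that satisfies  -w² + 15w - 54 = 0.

w = 6 or w = 9

Factor: -1(w - 6)(w - 9) = 0.
So w = 6 or w = 9.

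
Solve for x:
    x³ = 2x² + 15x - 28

Rearrange: x³ - 2x² - 15x + 28 = 0.
Possible rational roots are divisors of 28. Testing x = 4 gives 0, so (x - 4) is a factor.
Divide: x³ - 2x² - 15x + 28 = (x - 4)(x² + 2x - 7).
Apply the quadratic formula to x² + 2x - 7 = 0: x = (-2 ± √32)/2, i.e. x ≈ 1.8284 or x ≈ -3.8284.

x = -3.8284 or x = 1.8284 or x = 4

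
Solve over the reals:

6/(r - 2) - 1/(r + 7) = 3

r = -7.2742 or r = 3.9409

Multiply both sides by (r - 2)(r + 7):
6(r + 7) - (r - 2) = 3(r - 2)(r + 7).
Expand and collect terms: 3r^2 + 10r - 86 = 0.
By the quadratic formula, r = (-10 +/- sqrt(1132)) / 6, so r ~= 3.9409 or r ~= -7.2742.
Neither value makes a denominator zero (r != 2, r != -7), so both are valid.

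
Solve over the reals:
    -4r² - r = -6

r = -1.3561 or r = 1.1061

Rearrange to standard form: -4r² - r + 6 = 0.
Discriminant: (-1)² − 4·(-4)·6 = 97.
Quadratic formula: r = (1 ± √97) / (-8).
So r = -√(97)/8 - 1/8 ≈ -1.3561 or r = -1/8 + √(97)/8 ≈ 1.1061.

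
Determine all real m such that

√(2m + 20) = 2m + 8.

m = -2

Square both sides: 2m + 20 = (2m + 8)².
Expand and rearrange: 4m² + 30m + 44 = 0.
Solving gives m = -2 or m = -5.5.
Check each candidate in the original equation:
  m = -2: √(16) = 4, while 2m + 8 = 4 — valid.
  m = -5.5: √(9) = 3, while 2m + 8 = -3 — extraneous.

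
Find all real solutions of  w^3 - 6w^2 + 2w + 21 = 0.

w = -1.5414 or w = 3 or w = 4.5414

Possible rational roots are divisors of 21. Testing w = 3 gives 0, so (w - 3) is a factor.
Divide: w^3 - 6w^2 + 2w + 21 = (w - 3)(w^2 - 3w - 7).
Apply the quadratic formula to w^2 - 3w - 7 = 0: w = (3 +/- sqrt(37))/2, i.e. w ~= 4.5414 or w ~= -1.5414.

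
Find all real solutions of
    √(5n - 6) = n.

Square both sides: 5n - 6 = (n)².
Expand and rearrange: n² - 5n + 6 = 0.
Solving gives n = 3 or n = 2.
Check each candidate in the original equation:
  n = 3: √(9) = 3, while n = 3 — valid.
  n = 2: √(4) = 2, while n = 2 — valid.

n = 2 or n = 3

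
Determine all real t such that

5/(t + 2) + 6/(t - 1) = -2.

t = -6.2604 or t = -0.2396

Multiply both sides by (t + 2)(t - 1):
5(t - 1) + 6(t + 2) = -2(t + 2)(t - 1).
Expand and collect terms: -2t² - 13t - 3 = 0.
By the quadratic formula, t = (13 ± √145) / -4, so t ≈ -6.2604 or t ≈ -0.2396.
Neither value makes a denominator zero (t ≠ -2, t ≠ 1), so both are valid.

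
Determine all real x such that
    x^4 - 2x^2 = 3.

Let u = x^2. The equation becomes u^2 - 2u - 3 = 0.
Factor: (u + 1)(u - 3) = 0, so u = -1 or u = 3.
x^2 = -1 < 0 has no real solution.
x^2 = 3 gives x = +/-sqrt(3) ~= +/-1.7321.

x = -1.7321 or x = 1.7321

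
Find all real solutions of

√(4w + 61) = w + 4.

w = 5

Square both sides: 4w + 61 = (w + 4)².
Expand and rearrange: w² + 4w - 45 = 0.
Solving gives w = 5 or w = -9.
Check each candidate in the original equation:
  w = 5: √(81) = 9, while w + 4 = 9 — valid.
  w = -9: √(25) = 5, while w + 4 = -5 — extraneous.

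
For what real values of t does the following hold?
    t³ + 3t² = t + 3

t = -3 or t = -1 or t = 1

Rearrange: t³ + 3t² - t - 3 = 0.
Possible rational roots are divisors of -3. Testing t = -3 gives 0, so (t + 3) is a factor.
Divide: t³ + 3t² - t - 3 = (t + 3)(t² - 1).
Factor the quadratic: t = 1 or t = -1.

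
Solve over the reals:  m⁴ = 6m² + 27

m = -3 or m = 3

Let u = m². The equation becomes u² - 6u - 27 = 0.
Factor: (u + 3)(u - 9) = 0, so u = -3 or u = 9.
m² = -3 < 0 has no real solution.
m² = 9 gives m = ±3.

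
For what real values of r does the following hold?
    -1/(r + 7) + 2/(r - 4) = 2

r = -7.4599 or r = 4.9599

Multiply both sides by (r + 7)(r - 4):
-(r - 4) + 2(r + 7) = 2(r + 7)(r - 4).
Expand and collect terms: 2r^2 + 5r - 74 = 0.
By the quadratic formula, r = (-5 +/- sqrt(617)) / 4, so r ~= 4.9599 or r ~= -7.4599.
Neither value makes a denominator zero (r != -7, r != 4), so both are valid.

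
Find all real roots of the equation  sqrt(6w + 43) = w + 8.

Square both sides: 6w + 43 = (w + 8)^2.
Expand and rearrange: w^2 + 10w + 21 = 0.
Solving gives w = -3 or w = -7.
Check each candidate in the original equation:
  w = -3: sqrt(25) = 5, while w + 8 = 5 — valid.
  w = -7: sqrt(1) = 1, while w + 8 = 1 — valid.

w = -7 or w = -3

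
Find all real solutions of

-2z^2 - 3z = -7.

Rearrange to standard form: -2z^2 - 3z + 7 = 0.
Discriminant: (-3)^2 - 4*(-2)*7 = 65.
Quadratic formula: z = (3 +/- sqrt(65)) / (-4).
So z = -sqrt(65)/4 - 3/4 ~= -2.7656 or z = -3/4 + sqrt(65)/4 ~= 1.2656.

z = -2.7656 or z = 1.2656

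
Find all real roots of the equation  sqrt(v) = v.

Square both sides: v = (v)^2.
Expand and rearrange: v^2 - v = 0.
Solving gives v = 1 or v = 0.
Check each candidate in the original equation:
  v = 1: sqrt(1) = 1, while v = 1 — valid.
  v = 0: sqrt(0) = 0, while v = 0 — valid.

v = 0 or v = 1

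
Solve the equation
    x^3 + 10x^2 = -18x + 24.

x = -6.873 or x = -4 or x = 0.873

Rearrange: x^3 + 10x^2 + 18x - 24 = 0.
Possible rational roots are divisors of -24. Testing x = -4 gives 0, so (x + 4) is a factor.
Divide: x^3 + 10x^2 + 18x - 24 = (x + 4)(x^2 + 6x - 6).
Apply the quadratic formula to x^2 + 6x - 6 = 0: x = (-6 +/- sqrt(60))/2, i.e. x ~= 0.873 or x ~= -6.873.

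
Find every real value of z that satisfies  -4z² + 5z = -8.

z = -0.9212 or z = 2.1712

Rearrange to standard form: -4z² + 5z + 8 = 0.
Discriminant: (5)² − 4·(-4)·8 = 153.
Quadratic formula: z = (-5 ± √153) / (-8).
So z = 5/8 - 3·√(17)/8 ≈ -0.9212 or z = 5/8 + 3·√(17)/8 ≈ 2.1712.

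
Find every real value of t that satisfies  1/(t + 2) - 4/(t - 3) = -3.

Multiply both sides by (t + 2)(t - 3):
(t - 3) - 4(t + 2) = -3(t + 2)(t - 3).
Expand and collect terms: -3t² + 6t + 29 = 0.
By the quadratic formula, t = (-6 ± √384) / -6, so t ≈ -2.266 or t ≈ 4.266.
Neither value makes a denominator zero (t ≠ -2, t ≠ 3), so both are valid.

t = -2.266 or t = 4.266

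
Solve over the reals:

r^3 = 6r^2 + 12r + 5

Rearrange: r^3 - 6r^2 - 12r - 5 = 0.
Possible rational roots are divisors of -5. Testing r = -1 gives 0, so (r + 1) is a factor.
Divide: r^3 - 6r^2 - 12r - 5 = (r + 1)(r^2 - 7r - 5).
Apply the quadratic formula to r^2 - 7r - 5 = 0: r = (7 +/- sqrt(69))/2, i.e. r ~= 7.6533 or r ~= -0.6533.

r = -1 or r = -0.6533 or r = 7.6533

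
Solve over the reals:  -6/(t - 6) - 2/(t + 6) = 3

t = -6.7902 or t = 4.1236

Multiply both sides by (t - 6)(t + 6):
-6(t + 6) - 2(t - 6) = 3(t - 6)(t + 6).
Expand and collect terms: 3t² + 8t - 84 = 0.
By the quadratic formula, t = (-8 ± √1072) / 6, so t ≈ 4.1236 or t ≈ -6.7902.
Neither value makes a denominator zero (t ≠ 6, t ≠ -6), so both are valid.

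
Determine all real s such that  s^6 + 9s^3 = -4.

Let u = s^3. The equation becomes u^2 + 9u + 4 = 0.
By the quadratic formula, u = -9/2 + sqrt(65)/2 or u = -9/2 - sqrt(65)/2.
s^3 = -9/2 + sqrt(65)/2 gives s = -(9/2 - sqrt(65)/2)^(1/3) ~= -0.7769.
s^3 = -9/2 - sqrt(65)/2 gives s = -(sqrt(65)/2 + 9/2)^(1/3) ~= -2.0433.

s = -2.0433 or s = -0.7769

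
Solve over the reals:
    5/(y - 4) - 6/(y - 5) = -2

y = 3 or y = 6.5

Multiply both sides by (y - 4)(y - 5):
5(y - 5) - 6(y - 4) = -2(y - 4)(y - 5).
Expand and collect terms: -2y^2 + 19y - 39 = 0.
Factor or apply the quadratic formula: y = 3 or y = 6.5.
Neither value makes a denominator zero (y != 4, y != 5), so both are valid.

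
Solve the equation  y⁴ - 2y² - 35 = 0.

y = -2.6458 or y = 2.6458

Let u = y². The equation becomes u² - 2u - 35 = 0.
Factor: (u - 7)(u + 5) = 0, so u = 7 or u = -5.
y² = 7 gives y = ±√(7) ≈ ±2.6458.
y² = -5 < 0 has no real solution.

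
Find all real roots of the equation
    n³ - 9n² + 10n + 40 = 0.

Possible rational roots are divisors of 40. Testing n = 4 gives 0, so (n - 4) is a factor.
Divide: n³ - 9n² + 10n + 40 = (n - 4)(n² - 5n - 10).
Apply the quadratic formula to n² - 5n - 10 = 0: n = (5 ± √65)/2, i.e. n ≈ 6.5311 or n ≈ -1.5311.

n = -1.5311 or n = 4 or n = 6.5311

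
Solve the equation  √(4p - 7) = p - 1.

p = 2 or p = 4

Square both sides: 4p - 7 = (p - 1)².
Expand and rearrange: p² - 6p + 8 = 0.
Solving gives p = 4 or p = 2.
Check each candidate in the original equation:
  p = 4: √(9) = 3, while p - 1 = 3 — valid.
  p = 2: √(1) = 1, while p - 1 = 1 — valid.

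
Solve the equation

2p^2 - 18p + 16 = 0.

p = 1 or p = 8

Factor: 2(p - 8)(p - 1) = 0.
So p = 8 or p = 1.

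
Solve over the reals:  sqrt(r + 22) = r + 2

Square both sides: r + 22 = (r + 2)^2.
Expand and rearrange: r^2 + 3r - 18 = 0.
Solving gives r = 3 or r = -6.
Check each candidate in the original equation:
  r = 3: sqrt(25) = 5, while r + 2 = 5 — valid.
  r = -6: sqrt(16) = 4, while r + 2 = -4 — extraneous.

r = 3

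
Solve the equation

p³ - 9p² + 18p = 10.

p = 1 or p = 1.5505 or p = 6.4495

Rearrange: p³ - 9p² + 18p - 10 = 0.
Possible rational roots are divisors of -10. Testing p = 1 gives 0, so (p - 1) is a factor.
Divide: p³ - 9p² + 18p - 10 = (p - 1)(p² - 8p + 10).
Apply the quadratic formula to p² - 8p + 10 = 0: p = (8 ± √24)/2, i.e. p ≈ 6.4495 or p ≈ 1.5505.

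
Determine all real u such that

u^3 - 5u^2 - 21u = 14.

Rearrange: u^3 - 5u^2 - 21u - 14 = 0.
Possible rational roots are divisors of -14. Testing u = -2 gives 0, so (u + 2) is a factor.
Divide: u^3 - 5u^2 - 21u - 14 = (u + 2)(u^2 - 7u - 7).
Apply the quadratic formula to u^2 - 7u - 7 = 0: u = (7 +/- sqrt(77))/2, i.e. u ~= 7.8875 or u ~= -0.8875.

u = -2 or u = -0.8875 or u = 7.8875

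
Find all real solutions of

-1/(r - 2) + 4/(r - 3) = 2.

Multiply both sides by (r - 2)(r - 3):
-(r - 3) + 4(r - 2) = 2(r - 2)(r - 3).
Expand and collect terms: 2r^2 - 13r + 17 = 0.
By the quadratic formula, r = (13 +/- sqrt(33)) / 4, so r ~= 4.6861 or r ~= 1.8139.
Neither value makes a denominator zero (r != 2, r != 3), so both are valid.

r = 1.8139 or r = 4.6861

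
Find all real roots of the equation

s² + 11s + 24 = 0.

s = -8 or s = -3

Factor: (s + 8)(s + 3) = 0.
So s = -8 or s = -3.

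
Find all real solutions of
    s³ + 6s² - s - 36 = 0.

s = -4.1623 or s = -4 or s = 2.1623

Possible rational roots are divisors of -36. Testing s = -4 gives 0, so (s + 4) is a factor.
Divide: s³ + 6s² - s - 36 = (s + 4)(s² + 2s - 9).
Apply the quadratic formula to s² + 2s - 9 = 0: s = (-2 ± √40)/2, i.e. s ≈ 2.1623 or s ≈ -4.1623.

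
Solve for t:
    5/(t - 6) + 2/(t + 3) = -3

Multiply both sides by (t - 6)(t + 3):
5(t + 3) + 2(t - 6) = -3(t - 6)(t + 3).
Expand and collect terms: -3t² + 2t + 51 = 0.
By the quadratic formula, t = (-2 ± √616) / -6, so t ≈ -3.8032 or t ≈ 4.4699.
Neither value makes a denominator zero (t ≠ 6, t ≠ -3), so both are valid.

t = -3.8032 or t = 4.4699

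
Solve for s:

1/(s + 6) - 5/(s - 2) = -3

s = -6.2775 or s = 3.6108

Multiply both sides by (s + 6)(s - 2):
(s - 2) - 5(s + 6) = -3(s + 6)(s - 2).
Expand and collect terms: -3s² - 8s + 68 = 0.
By the quadratic formula, s = (8 ± √880) / -6, so s ≈ -6.2775 or s ≈ 3.6108.
Neither value makes a denominator zero (s ≠ -6, s ≠ 2), so both are valid.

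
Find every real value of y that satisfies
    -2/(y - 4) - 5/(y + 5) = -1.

y = -1.3589 or y = 7.3589

Multiply both sides by (y - 4)(y + 5):
-2(y + 5) - 5(y - 4) = -(y - 4)(y + 5).
Expand and collect terms: -y² + 6y + 10 = 0.
By the quadratic formula, y = (-6 ± √76) / -2, so y ≈ -1.3589 or y ≈ 7.3589.
Neither value makes a denominator zero (y ≠ 4, y ≠ -5), so both are valid.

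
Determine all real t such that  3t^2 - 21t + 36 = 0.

t = 3 or t = 4

Factor: 3(t - 3)(t - 4) = 0.
So t = 3 or t = 4.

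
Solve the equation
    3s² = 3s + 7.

s = -1.1073 or s = 2.1073

Rearrange to standard form: 3s² - 3s - 7 = 0.
Discriminant: (-3)² − 4·3·(-7) = 93.
Quadratic formula: s = (3 ± √93) / 6.
So s = 1/2 + √(93)/6 ≈ 2.1073 or s = 1/2 - √(93)/6 ≈ -1.1073.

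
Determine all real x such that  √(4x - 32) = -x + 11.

Square both sides: 4x - 32 = (-x + 11)².
Expand and rearrange: x² - 26x + 153 = 0.
Solving gives x = 17 or x = 9.
Check each candidate in the original equation:
  x = 17: √(36) = 6, while -x + 11 = -6 — extraneous.
  x = 9: √(4) = 2, while -x + 11 = 2 — valid.

x = 9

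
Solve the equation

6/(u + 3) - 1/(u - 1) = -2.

u = -5.7944 or u = 1.2944

Multiply both sides by (u + 3)(u - 1):
6(u - 1) - (u + 3) = -2(u + 3)(u - 1).
Expand and collect terms: -2u^2 - 9u + 15 = 0.
By the quadratic formula, u = (9 +/- sqrt(201)) / -4, so u ~= -5.7944 or u ~= 1.2944.
Neither value makes a denominator zero (u != -3, u != 1), so both are valid.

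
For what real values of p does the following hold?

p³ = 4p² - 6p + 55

p = 5

Rearrange: p³ - 4p² + 6p - 55 = 0.
Possible rational roots are divisors of -55. Testing p = 5 gives 0, so (p - 5) is a factor.
Divide: p³ - 4p² + 6p - 55 = (p - 5)(p² + p + 11).
The quadratic p² + p + 11 has discriminant -43 < 0, so no further real roots.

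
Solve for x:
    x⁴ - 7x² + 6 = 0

x = -2.4495 or x = -1 or x = 1 or x = 2.4495

Let u = x². The equation becomes u² - 7u + 6 = 0.
Factor: (u - 6)(u - 1) = 0, so u = 6 or u = 1.
x² = 6 gives x = ±√(6) ≈ ±2.4495.
x² = 1 gives x = ±1.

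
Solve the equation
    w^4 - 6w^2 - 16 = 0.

Let u = w^2. The equation becomes u^2 - 6u - 16 = 0.
Factor: (u - 8)(u + 2) = 0, so u = 8 or u = -2.
w^2 = 8 gives w = +/-2*sqrt(2) ~= +/-2.8284.
w^2 = -2 < 0 has no real solution.

w = -2.8284 or w = 2.8284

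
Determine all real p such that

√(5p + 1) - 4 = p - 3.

p = 0 or p = 3

Isolate the radical: √(5p + 1) = p + 1.
Square both sides: 5p + 1 = (p + 1)².
Expand and rearrange: p² - 3p = 0.
Solving gives p = 3 or p = 0.
Check each candidate in the original equation:
  p = 3: √(16) = 4, while p + 1 = 4 — valid.
  p = 0: √(1) = 1, while p + 1 = 1 — valid.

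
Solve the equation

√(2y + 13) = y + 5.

Square both sides: 2y + 13 = (y + 5)².
Expand and rearrange: y² + 8y + 12 = 0.
Solving gives y = -2 or y = -6.
Check each candidate in the original equation:
  y = -2: √(9) = 3, while y + 5 = 3 — valid.
  y = -6: √(1) = 1, while y + 5 = -1 — extraneous.

y = -2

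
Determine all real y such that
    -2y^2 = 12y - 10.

y = -6.7417 or y = 0.7417

Rearrange to standard form: -2y^2 - 12y + 10 = 0.
Discriminant: (-12)^2 - 4*(-2)*10 = 224.
Quadratic formula: y = (12 +/- sqrt(224)) / (-4).
So y = -sqrt(14) - 3 ~= -6.7417 or y = -3 + sqrt(14) ~= 0.7417.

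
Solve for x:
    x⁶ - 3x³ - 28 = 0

Let u = x³. The equation becomes u² - 3u - 28 = 0.
Factor: (u + 4)(u - 7) = 0, so u = -4 or u = 7.
x³ = -4 gives x = -∛(4) ≈ -1.5874.
x³ = 7 gives x = ∛(7) ≈ 1.9129.

x = -1.5874 or x = 1.9129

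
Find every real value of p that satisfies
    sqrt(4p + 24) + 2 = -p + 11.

Isolate the radical: sqrt(4p + 24) = -p + 9.
Square both sides: 4p + 24 = (-p + 9)^2.
Expand and rearrange: p^2 - 22p + 57 = 0.
Solving gives p = 19 or p = 3.
Check each candidate in the original equation:
  p = 19: sqrt(100) = 10, while -p + 9 = -10 — extraneous.
  p = 3: sqrt(36) = 6, while -p + 9 = 6 — valid.

p = 3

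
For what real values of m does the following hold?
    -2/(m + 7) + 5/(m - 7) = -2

Multiply both sides by (m + 7)(m - 7):
-2(m - 7) + 5(m + 7) = -2(m + 7)(m - 7).
Expand and collect terms: -2m² - 3m + 49 = 0.
By the quadratic formula, m = (3 ± √401) / -4, so m ≈ -5.7562 or m ≈ 4.2562.
Neither value makes a denominator zero (m ≠ -7, m ≠ 7), so both are valid.

m = -5.7562 or m = 4.2562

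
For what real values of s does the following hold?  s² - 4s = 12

s = -2 or s = 6

Bring every term to one side: s² - 4s - 12 = 0.
Factor: (s + 2)(s - 6) = 0.
So s = -2 or s = 6.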